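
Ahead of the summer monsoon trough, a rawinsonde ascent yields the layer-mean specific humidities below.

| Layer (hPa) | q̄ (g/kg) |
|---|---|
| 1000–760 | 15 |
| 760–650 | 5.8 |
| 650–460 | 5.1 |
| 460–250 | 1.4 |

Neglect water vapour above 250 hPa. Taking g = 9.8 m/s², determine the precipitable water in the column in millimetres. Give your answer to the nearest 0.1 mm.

PW ≈ 56.1 mm

Precipitable water is the column-integrated vapour mass per unit area: PW = (1/g) Σ q̄ Δp, with q in kg/kg and Δp in Pa (1 kg/m² of water = 1 mm).
Layer 1000–760 hPa: Δp = 240 hPa = 24000 Pa, q̄ = 0.015 kg/kg → 0.015 × 24000 / 9.8 = 36.73 mm
Layer 760–650 hPa: Δp = 110 hPa = 11000 Pa, q̄ = 0.0058 kg/kg → 0.0058 × 11000 / 9.8 = 6.51 mm
Layer 650–460 hPa: Δp = 190 hPa = 19000 Pa, q̄ = 0.0051 kg/kg → 0.0051 × 19000 / 9.8 = 9.89 mm
Layer 460–250 hPa: Δp = 210 hPa = 21000 Pa, q̄ = 0.0014 kg/kg → 0.0014 × 21000 / 9.8 = 3.00 mm
PW = 36.73 + 6.51 + 9.89 + 3.00 = 56.13 ≈ 56.1 mm.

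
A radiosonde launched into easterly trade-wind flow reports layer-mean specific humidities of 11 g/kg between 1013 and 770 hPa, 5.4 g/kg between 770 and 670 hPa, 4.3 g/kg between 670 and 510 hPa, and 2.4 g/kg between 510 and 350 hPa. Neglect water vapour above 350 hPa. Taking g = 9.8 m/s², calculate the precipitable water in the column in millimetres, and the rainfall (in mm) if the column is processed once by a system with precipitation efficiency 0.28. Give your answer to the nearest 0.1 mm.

PW ≈ 43.7 mm; rainfall ≈ 12.2 mm

Precipitable water is the column-integrated vapour mass per unit area: PW = (1/g) Σ q̄ Δp, with q in kg/kg and Δp in Pa (1 kg/m² of water = 1 mm).
Layer 1013–770 hPa: Δp = 243 hPa = 24300 Pa, q̄ = 0.011 kg/kg → 0.011 × 24300 / 9.8 = 27.28 mm
Layer 770–670 hPa: Δp = 100 hPa = 10000 Pa, q̄ = 0.0054 kg/kg → 0.0054 × 10000 / 9.8 = 5.51 mm
Layer 670–510 hPa: Δp = 160 hPa = 16000 Pa, q̄ = 0.0043 kg/kg → 0.0043 × 16000 / 9.8 = 7.02 mm
Layer 510–350 hPa: Δp = 160 hPa = 16000 Pa, q̄ = 0.0024 kg/kg → 0.0024 × 16000 / 9.8 = 3.92 mm
PW = 27.28 + 5.51 + 7.02 + 3.92 = 43.73 ≈ 43.7 mm.
Rainfall = ε × PW = 0.28 × 43.7 = 12.2 mm.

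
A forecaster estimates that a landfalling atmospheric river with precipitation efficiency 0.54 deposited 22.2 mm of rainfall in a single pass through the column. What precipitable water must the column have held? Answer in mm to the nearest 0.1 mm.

PW ≈ 41.1 mm

PW = rainfall / ε = 22.2 / 0.54 = 41.1 mm.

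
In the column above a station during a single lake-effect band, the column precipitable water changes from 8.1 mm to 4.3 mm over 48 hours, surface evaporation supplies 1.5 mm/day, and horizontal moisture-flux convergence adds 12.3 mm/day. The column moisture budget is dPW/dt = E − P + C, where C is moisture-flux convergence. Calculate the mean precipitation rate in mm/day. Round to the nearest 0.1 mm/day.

P ≈ 15.7 mm/day

dPW/dt = (4.3 − 8.1) mm / (48/24 day) = -1.900 mm/day.
P = E + C − dPW/dt = 1.5 + (12.3) − (-1.900) = 15.7 mm/day.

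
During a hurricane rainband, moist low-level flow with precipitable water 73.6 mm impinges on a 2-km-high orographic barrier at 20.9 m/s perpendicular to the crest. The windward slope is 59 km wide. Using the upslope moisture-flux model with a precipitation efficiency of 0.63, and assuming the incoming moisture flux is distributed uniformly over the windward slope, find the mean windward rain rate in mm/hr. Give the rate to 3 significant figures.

Incoming column moisture flux per unit ridge length: F = V × PW = 20.9 × 73.6 = 1538.24 mm·m/s.
Spread over the 59 km slope with efficiency ε = 0.63: R = ε·F/W = 0.63 × 1538.24 / 59000 m = 1.643e-02 mm/s.
R = 1.643e-02 × 3600 = 59.1 mm/hr.

R ≈ 59.1 mm/hr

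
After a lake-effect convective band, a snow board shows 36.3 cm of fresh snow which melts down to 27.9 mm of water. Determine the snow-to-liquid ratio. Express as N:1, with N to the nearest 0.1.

ratio ≈ 13.0

Ratio = snow depth / SWE = 363 mm / 27.9 mm = 13.0, i.e. 13.0:1.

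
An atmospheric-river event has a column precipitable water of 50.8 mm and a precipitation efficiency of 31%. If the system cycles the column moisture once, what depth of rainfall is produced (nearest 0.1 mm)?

rainfall ≈ 15.7 mm

Rainfall = ε × PW = 0.31 × 50.8 = 15.7 mm.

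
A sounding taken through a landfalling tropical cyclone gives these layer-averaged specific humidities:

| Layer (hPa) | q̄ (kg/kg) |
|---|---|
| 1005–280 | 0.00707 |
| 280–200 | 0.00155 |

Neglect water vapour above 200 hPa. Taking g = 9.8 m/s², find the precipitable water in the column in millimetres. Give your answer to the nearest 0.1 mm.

Precipitable water is the column-integrated vapour mass per unit area: PW = (1/g) Σ q̄ Δp, with q in kg/kg and Δp in Pa (1 kg/m² of water = 1 mm).
Layer 1005–280 hPa: Δp = 725 hPa = 72500 Pa, q̄ = 0.00707 kg/kg → 0.00707 × 72500 / 9.8 = 52.30 mm
Layer 280–200 hPa: Δp = 80 hPa = 8000 Pa, q̄ = 0.00155 kg/kg → 0.00155 × 8000 / 9.8 = 1.27 mm
PW = 52.30 + 1.27 = 53.57 ≈ 53.6 mm.

PW ≈ 53.6 mm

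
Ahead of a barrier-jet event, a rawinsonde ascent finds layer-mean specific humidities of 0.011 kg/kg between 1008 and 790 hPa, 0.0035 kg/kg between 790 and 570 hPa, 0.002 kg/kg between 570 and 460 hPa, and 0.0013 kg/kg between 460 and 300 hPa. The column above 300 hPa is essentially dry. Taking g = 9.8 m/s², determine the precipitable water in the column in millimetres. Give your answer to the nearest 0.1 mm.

Precipitable water is the column-integrated vapour mass per unit area: PW = (1/g) Σ q̄ Δp, with q in kg/kg and Δp in Pa (1 kg/m² of water = 1 mm).
Layer 1008–790 hPa: Δp = 218 hPa = 21800 Pa, q̄ = 0.011 kg/kg → 0.011 × 21800 / 9.8 = 24.47 mm
Layer 790–570 hPa: Δp = 220 hPa = 22000 Pa, q̄ = 0.0035 kg/kg → 0.0035 × 22000 / 9.8 = 7.86 mm
Layer 570–460 hPa: Δp = 110 hPa = 11000 Pa, q̄ = 0.002 kg/kg → 0.002 × 11000 / 9.8 = 2.24 mm
Layer 460–300 hPa: Δp = 160 hPa = 16000 Pa, q̄ = 0.0013 kg/kg → 0.0013 × 16000 / 9.8 = 2.12 mm
PW = 24.47 + 7.86 + 2.24 + 2.12 = 36.69 ≈ 36.7 mm.

PW ≈ 36.7 mm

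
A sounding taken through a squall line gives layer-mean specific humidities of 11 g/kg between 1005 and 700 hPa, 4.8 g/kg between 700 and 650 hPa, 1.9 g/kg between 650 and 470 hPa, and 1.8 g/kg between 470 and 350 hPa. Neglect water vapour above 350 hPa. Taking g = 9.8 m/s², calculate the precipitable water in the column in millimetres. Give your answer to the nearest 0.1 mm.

PW ≈ 42.4 mm

Precipitable water is the column-integrated vapour mass per unit area: PW = (1/g) Σ q̄ Δp, with q in kg/kg and Δp in Pa (1 kg/m² of water = 1 mm).
Layer 1005–700 hPa: Δp = 305 hPa = 30500 Pa, q̄ = 0.011 kg/kg → 0.011 × 30500 / 9.8 = 34.23 mm
Layer 700–650 hPa: Δp = 50 hPa = 5000 Pa, q̄ = 0.0048 kg/kg → 0.0048 × 5000 / 9.8 = 2.45 mm
Layer 650–470 hPa: Δp = 180 hPa = 18000 Pa, q̄ = 0.0019 kg/kg → 0.0019 × 18000 / 9.8 = 3.49 mm
Layer 470–350 hPa: Δp = 120 hPa = 12000 Pa, q̄ = 0.0018 kg/kg → 0.0018 × 12000 / 9.8 = 2.20 mm
PW = 34.23 + 2.45 + 3.49 + 2.20 = 42.37 ≈ 42.4 mm.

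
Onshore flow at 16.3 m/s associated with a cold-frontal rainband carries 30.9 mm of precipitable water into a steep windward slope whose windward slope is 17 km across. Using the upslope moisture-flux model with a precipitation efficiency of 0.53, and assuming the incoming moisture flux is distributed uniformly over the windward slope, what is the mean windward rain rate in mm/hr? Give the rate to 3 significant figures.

R ≈ 56.5 mm/hr

Incoming column moisture flux per unit ridge length: F = V × PW = 16.3 × 30.9 = 503.67 mm·m/s.
Spread over the 17 km slope with efficiency ε = 0.53: R = ε·F/W = 0.53 × 503.67 / 17000 m = 1.570e-02 mm/s.
R = 1.570e-02 × 3600 = 56.5 mm/hr.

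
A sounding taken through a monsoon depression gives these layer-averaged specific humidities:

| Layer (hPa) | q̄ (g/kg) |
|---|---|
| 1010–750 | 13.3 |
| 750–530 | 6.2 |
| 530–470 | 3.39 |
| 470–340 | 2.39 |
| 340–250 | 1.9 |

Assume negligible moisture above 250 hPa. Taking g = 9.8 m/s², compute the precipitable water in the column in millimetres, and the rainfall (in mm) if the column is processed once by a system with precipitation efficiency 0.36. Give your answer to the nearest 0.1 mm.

Precipitable water is the column-integrated vapour mass per unit area: PW = (1/g) Σ q̄ Δp, with q in kg/kg and Δp in Pa (1 kg/m² of water = 1 mm).
Layer 1010–750 hPa: Δp = 260 hPa = 26000 Pa, q̄ = 0.0133 kg/kg → 0.0133 × 26000 / 9.8 = 35.29 mm
Layer 750–530 hPa: Δp = 220 hPa = 22000 Pa, q̄ = 0.0062 kg/kg → 0.0062 × 22000 / 9.8 = 13.92 mm
Layer 530–470 hPa: Δp = 60 hPa = 6000 Pa, q̄ = 0.00339 kg/kg → 0.00339 × 6000 / 9.8 = 2.08 mm
Layer 470–340 hPa: Δp = 130 hPa = 13000 Pa, q̄ = 0.00239 kg/kg → 0.00239 × 13000 / 9.8 = 3.17 mm
Layer 340–250 hPa: Δp = 90 hPa = 9000 Pa, q̄ = 0.0019 kg/kg → 0.0019 × 9000 / 9.8 = 1.74 mm
PW = 35.29 + 13.92 + 2.08 + 3.17 + 1.74 = 56.20 ≈ 56.2 mm.
Rainfall = ε × PW = 0.36 × 56.2 = 20.2 mm.

PW ≈ 56.2 mm; rainfall ≈ 20.2 mm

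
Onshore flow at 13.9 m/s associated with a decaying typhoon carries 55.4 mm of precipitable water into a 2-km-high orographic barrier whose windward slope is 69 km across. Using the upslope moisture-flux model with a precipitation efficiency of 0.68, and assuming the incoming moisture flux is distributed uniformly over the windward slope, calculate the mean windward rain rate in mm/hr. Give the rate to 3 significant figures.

R ≈ 27.3 mm/hr

Incoming column moisture flux per unit ridge length: F = V × PW = 13.9 × 55.4 = 770.06 mm·m/s.
Spread over the 69 km slope with efficiency ε = 0.68: R = ε·F/W = 0.68 × 770.06 / 69000 m = 7.589e-03 mm/s.
R = 7.589e-03 × 3600 = 27.3 mm/hr.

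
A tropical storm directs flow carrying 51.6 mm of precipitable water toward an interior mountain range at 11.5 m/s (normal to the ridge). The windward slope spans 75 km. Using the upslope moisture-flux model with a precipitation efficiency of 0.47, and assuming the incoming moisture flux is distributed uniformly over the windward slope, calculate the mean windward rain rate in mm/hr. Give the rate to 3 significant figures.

Incoming column moisture flux per unit ridge length: F = V × PW = 11.5 × 51.6 = 593.4 mm·m/s.
Spread over the 75 km slope with efficiency ε = 0.47: R = ε·F/W = 0.47 × 593.4 / 75000 m = 3.719e-03 mm/s.
R = 3.719e-03 × 3600 = 13.4 mm/hr.

R ≈ 13.4 mm/hr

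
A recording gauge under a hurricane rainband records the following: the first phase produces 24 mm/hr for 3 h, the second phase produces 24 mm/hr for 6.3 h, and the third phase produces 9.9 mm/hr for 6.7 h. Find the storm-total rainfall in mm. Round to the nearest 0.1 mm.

Total = Σ Rᵢ Δtᵢ = 24 × 3 + 24 × 6.3 + 9.9 × 6.7
      = 72 + 151.2 + 66.33 = 289.5 mm.

total ≈ 289.5 mm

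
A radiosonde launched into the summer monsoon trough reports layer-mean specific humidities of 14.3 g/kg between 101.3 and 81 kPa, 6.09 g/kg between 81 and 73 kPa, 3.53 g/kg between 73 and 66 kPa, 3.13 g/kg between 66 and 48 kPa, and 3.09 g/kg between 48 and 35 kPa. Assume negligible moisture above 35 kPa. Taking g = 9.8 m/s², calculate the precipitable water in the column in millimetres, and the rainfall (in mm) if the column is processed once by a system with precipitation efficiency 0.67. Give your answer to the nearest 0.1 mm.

PW ≈ 47.0 mm; rainfall ≈ 31.5 mm

Precipitable water is the column-integrated vapour mass per unit area: PW = (1/g) Σ q̄ Δp, with q in kg/kg and Δp in Pa (1 kg/m² of water = 1 mm).
Layer 101.3–81 kPa: Δp = 203 hPa = 20300 Pa, q̄ = 0.0143 kg/kg → 0.0143 × 20300 / 9.8 = 29.62 mm
Layer 81–73 kPa: Δp = 80 hPa = 8000 Pa, q̄ = 0.00609 kg/kg → 0.00609 × 8000 / 9.8 = 4.97 mm
Layer 73–66 kPa: Δp = 70 hPa = 7000 Pa, q̄ = 0.00353 kg/kg → 0.00353 × 7000 / 9.8 = 2.52 mm
Layer 66–48 kPa: Δp = 180 hPa = 18000 Pa, q̄ = 0.00313 kg/kg → 0.00313 × 18000 / 9.8 = 5.75 mm
Layer 48–35 kPa: Δp = 130 hPa = 13000 Pa, q̄ = 0.00309 kg/kg → 0.00309 × 13000 / 9.8 = 4.10 mm
PW = 29.62 + 4.97 + 2.52 + 5.75 + 4.10 = 46.96 ≈ 47.0 mm.
Rainfall = ε × PW = 0.67 × 47.0 = 31.5 mm.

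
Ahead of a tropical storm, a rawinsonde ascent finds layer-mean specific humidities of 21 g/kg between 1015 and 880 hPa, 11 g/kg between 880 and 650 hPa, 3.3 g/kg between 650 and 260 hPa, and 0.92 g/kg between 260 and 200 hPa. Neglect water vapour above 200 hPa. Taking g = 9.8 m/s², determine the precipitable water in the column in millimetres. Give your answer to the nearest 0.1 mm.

Precipitable water is the column-integrated vapour mass per unit area: PW = (1/g) Σ q̄ Δp, with q in kg/kg and Δp in Pa (1 kg/m² of water = 1 mm).
Layer 1015–880 hPa: Δp = 135 hPa = 13500 Pa, q̄ = 0.021 kg/kg → 0.021 × 13500 / 9.8 = 28.93 mm
Layer 880–650 hPa: Δp = 230 hPa = 23000 Pa, q̄ = 0.011 kg/kg → 0.011 × 23000 / 9.8 = 25.82 mm
Layer 650–260 hPa: Δp = 390 hPa = 39000 Pa, q̄ = 0.0033 kg/kg → 0.0033 × 39000 / 9.8 = 13.13 mm
Layer 260–200 hPa: Δp = 60 hPa = 6000 Pa, q̄ = 0.00092 kg/kg → 0.00092 × 6000 / 9.8 = 0.56 mm
PW = 28.93 + 25.82 + 13.13 + 0.56 = 68.44 ≈ 68.4 mm.

PW ≈ 68.4 mm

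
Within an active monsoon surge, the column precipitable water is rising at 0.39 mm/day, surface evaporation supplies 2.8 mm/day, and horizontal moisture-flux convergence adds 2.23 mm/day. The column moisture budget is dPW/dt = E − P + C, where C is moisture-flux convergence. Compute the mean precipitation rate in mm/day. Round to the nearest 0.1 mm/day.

dPW/dt = +0.39 mm/day.
P = E + C − dPW/dt = 2.8 + (2.23) − (+0.39) = 4.6 mm/day.

P ≈ 4.6 mm/day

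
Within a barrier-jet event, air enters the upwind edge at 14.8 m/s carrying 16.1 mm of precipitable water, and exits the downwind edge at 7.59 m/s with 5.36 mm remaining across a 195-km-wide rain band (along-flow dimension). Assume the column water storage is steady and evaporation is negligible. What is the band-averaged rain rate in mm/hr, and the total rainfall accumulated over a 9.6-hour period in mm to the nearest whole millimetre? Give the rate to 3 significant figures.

Column moisture flux per unit crosswind length is F = V × PW.
Inflow: F_in = 14.8 × 16.1 = 238.28 mm·m/s
Outflow: F_out = 7.59 × 5.36 = 40.6824 mm·m/s
Steady-state rate R = (F_in − F_out)/L = (238.28 − 40.6824) / 195000 m = 1.013e-03 mm/s.
R = 1.013e-03 × 3600 = 3.65 mm/hr.
Over 9.6 h: total = 3.65 × 9.6 = 35.04 ≈ 35 mm.

R ≈ 3.65 mm/hr; total ≈ 35 mm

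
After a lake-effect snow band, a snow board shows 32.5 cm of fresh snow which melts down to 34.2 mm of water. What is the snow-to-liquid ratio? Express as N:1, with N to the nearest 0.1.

ratio ≈ 9.5

Ratio = snow depth / SWE = 325 mm / 34.2 mm = 9.5, i.e. 9.5:1.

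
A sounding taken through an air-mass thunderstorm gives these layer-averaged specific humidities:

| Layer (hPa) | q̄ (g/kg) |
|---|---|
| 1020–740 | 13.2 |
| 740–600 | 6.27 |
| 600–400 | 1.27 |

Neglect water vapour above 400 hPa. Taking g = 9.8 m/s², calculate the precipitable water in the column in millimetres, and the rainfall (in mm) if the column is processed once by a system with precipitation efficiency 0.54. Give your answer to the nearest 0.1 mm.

Precipitable water is the column-integrated vapour mass per unit area: PW = (1/g) Σ q̄ Δp, with q in kg/kg and Δp in Pa (1 kg/m² of water = 1 mm).
Layer 1020–740 hPa: Δp = 280 hPa = 28000 Pa, q̄ = 0.0132 kg/kg → 0.0132 × 28000 / 9.8 = 37.71 mm
Layer 740–600 hPa: Δp = 140 hPa = 14000 Pa, q̄ = 0.00627 kg/kg → 0.00627 × 14000 / 9.8 = 8.96 mm
Layer 600–400 hPa: Δp = 200 hPa = 20000 Pa, q̄ = 0.00127 kg/kg → 0.00127 × 20000 / 9.8 = 2.59 mm
PW = 37.71 + 8.96 + 2.59 = 49.26 ≈ 49.3 mm.
Rainfall = ε × PW = 0.54 × 49.3 = 26.6 mm.

PW ≈ 49.3 mm; rainfall ≈ 26.6 mm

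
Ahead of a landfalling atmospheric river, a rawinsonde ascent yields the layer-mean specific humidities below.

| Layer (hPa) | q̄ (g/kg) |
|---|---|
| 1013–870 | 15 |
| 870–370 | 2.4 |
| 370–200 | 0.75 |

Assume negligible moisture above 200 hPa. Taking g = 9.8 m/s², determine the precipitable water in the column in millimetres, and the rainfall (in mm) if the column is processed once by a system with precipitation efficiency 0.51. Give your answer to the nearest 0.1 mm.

Precipitable water is the column-integrated vapour mass per unit area: PW = (1/g) Σ q̄ Δp, with q in kg/kg and Δp in Pa (1 kg/m² of water = 1 mm).
Layer 1013–870 hPa: Δp = 143 hPa = 14300 Pa, q̄ = 0.015 kg/kg → 0.015 × 14300 / 9.8 = 21.89 mm
Layer 870–370 hPa: Δp = 500 hPa = 50000 Pa, q̄ = 0.0024 kg/kg → 0.0024 × 50000 / 9.8 = 12.24 mm
Layer 370–200 hPa: Δp = 170 hPa = 17000 Pa, q̄ = 0.00075 kg/kg → 0.00075 × 17000 / 9.8 = 1.30 mm
PW = 21.89 + 12.24 + 1.30 = 35.43 ≈ 35.4 mm.
Rainfall = ε × PW = 0.51 × 35.4 = 18.1 mm.

PW ≈ 35.4 mm; rainfall ≈ 18.1 mm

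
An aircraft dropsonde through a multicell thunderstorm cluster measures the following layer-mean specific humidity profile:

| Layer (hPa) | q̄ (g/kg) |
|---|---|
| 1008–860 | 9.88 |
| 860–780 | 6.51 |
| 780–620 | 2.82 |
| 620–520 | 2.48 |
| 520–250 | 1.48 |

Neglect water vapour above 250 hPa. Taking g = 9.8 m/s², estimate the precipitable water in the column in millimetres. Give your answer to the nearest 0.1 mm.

Precipitable water is the column-integrated vapour mass per unit area: PW = (1/g) Σ q̄ Δp, with q in kg/kg and Δp in Pa (1 kg/m² of water = 1 mm).
Layer 1008–860 hPa: Δp = 148 hPa = 14800 Pa, q̄ = 0.00988 kg/kg → 0.00988 × 14800 / 9.8 = 14.92 mm
Layer 860–780 hPa: Δp = 80 hPa = 8000 Pa, q̄ = 0.00651 kg/kg → 0.00651 × 8000 / 9.8 = 5.31 mm
Layer 780–620 hPa: Δp = 160 hPa = 16000 Pa, q̄ = 0.00282 kg/kg → 0.00282 × 16000 / 9.8 = 4.60 mm
Layer 620–520 hPa: Δp = 100 hPa = 10000 Pa, q̄ = 0.00248 kg/kg → 0.00248 × 10000 / 9.8 = 2.53 mm
Layer 520–250 hPa: Δp = 270 hPa = 27000 Pa, q̄ = 0.00148 kg/kg → 0.00148 × 27000 / 9.8 = 4.08 mm
PW = 14.92 + 5.31 + 4.60 + 2.53 + 4.08 = 31.44 ≈ 31.4 mm.

PW ≈ 31.4 mm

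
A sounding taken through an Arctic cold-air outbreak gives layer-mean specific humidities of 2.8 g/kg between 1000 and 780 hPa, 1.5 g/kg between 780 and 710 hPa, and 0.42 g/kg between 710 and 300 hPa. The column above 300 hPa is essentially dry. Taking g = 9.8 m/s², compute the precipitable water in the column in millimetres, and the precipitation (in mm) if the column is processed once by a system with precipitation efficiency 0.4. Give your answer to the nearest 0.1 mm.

Precipitable water is the column-integrated vapour mass per unit area: PW = (1/g) Σ q̄ Δp, with q in kg/kg and Δp in Pa (1 kg/m² of water = 1 mm).
Layer 1000–780 hPa: Δp = 220 hPa = 22000 Pa, q̄ = 0.0028 kg/kg → 0.0028 × 22000 / 9.8 = 6.29 mm
Layer 780–710 hPa: Δp = 70 hPa = 7000 Pa, q̄ = 0.0015 kg/kg → 0.0015 × 7000 / 9.8 = 1.07 mm
Layer 710–300 hPa: Δp = 410 hPa = 41000 Pa, q̄ = 0.00042 kg/kg → 0.00042 × 41000 / 9.8 = 1.76 mm
PW = 6.29 + 1.07 + 1.76 = 9.12 ≈ 9.1 mm.
Precipitation = ε × PW = 0.4 × 9.1 = 3.6 mm.

PW ≈ 9.1 mm; precipitation ≈ 3.6 mm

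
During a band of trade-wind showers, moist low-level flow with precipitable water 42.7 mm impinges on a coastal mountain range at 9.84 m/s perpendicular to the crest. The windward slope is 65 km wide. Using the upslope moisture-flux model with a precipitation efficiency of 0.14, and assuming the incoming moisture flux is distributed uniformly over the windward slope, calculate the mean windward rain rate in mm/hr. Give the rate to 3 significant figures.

Incoming column moisture flux per unit ridge length: F = V × PW = 9.84 × 42.7 = 420.168 mm·m/s.
Spread over the 65 km slope with efficiency ε = 0.14: R = ε·F/W = 0.14 × 420.168 / 65000 m = 9.050e-04 mm/s.
R = 9.050e-04 × 3600 = 3.26 mm/hr.

R ≈ 3.26 mm/hr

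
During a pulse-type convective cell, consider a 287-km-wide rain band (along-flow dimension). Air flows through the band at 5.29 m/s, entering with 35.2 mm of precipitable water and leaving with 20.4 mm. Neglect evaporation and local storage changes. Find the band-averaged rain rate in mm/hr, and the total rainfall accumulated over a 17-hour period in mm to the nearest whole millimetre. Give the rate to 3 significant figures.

Column moisture flux per unit crosswind length is F = V × PW.
Inflow: F_in = 5.29 × 35.2 = 186.208 mm·m/s
Outflow: F_out = 5.29 × 20.4 = 107.916 mm·m/s
Steady-state rate R = (F_in − F_out)/L = (186.208 − 107.916) / 287000 m = 2.728e-04 mm/s.
R = 2.728e-04 × 3600 = 0.982 mm/hr.
Over 17 h: total = 0.982 × 17 = 16.694 ≈ 17 mm.

R ≈ 0.982 mm/hr; total ≈ 17 mm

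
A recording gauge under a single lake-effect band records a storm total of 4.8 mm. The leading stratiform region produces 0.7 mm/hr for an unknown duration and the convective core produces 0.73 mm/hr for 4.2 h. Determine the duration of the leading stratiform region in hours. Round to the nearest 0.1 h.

Known phases: 0.73 × 4.2 = 3.066 mm.
Remaining depth = 4.8 − 3.066 = 1.734 mm.
Duration = 1.734 / 0.7 = 2.5 h.

duration ≈ 2.5 h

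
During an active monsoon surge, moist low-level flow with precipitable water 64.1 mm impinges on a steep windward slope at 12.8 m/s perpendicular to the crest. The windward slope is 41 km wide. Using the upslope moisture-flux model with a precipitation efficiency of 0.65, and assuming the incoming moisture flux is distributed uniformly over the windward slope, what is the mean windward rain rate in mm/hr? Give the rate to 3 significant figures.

Incoming column moisture flux per unit ridge length: F = V × PW = 12.8 × 64.1 = 820.48 mm·m/s.
Spread over the 41 km slope with efficiency ε = 0.65: R = ε·F/W = 0.65 × 820.48 / 41000 m = 1.301e-02 mm/s.
R = 1.301e-02 × 3600 = 46.8 mm/hr.

R ≈ 46.8 mm/hr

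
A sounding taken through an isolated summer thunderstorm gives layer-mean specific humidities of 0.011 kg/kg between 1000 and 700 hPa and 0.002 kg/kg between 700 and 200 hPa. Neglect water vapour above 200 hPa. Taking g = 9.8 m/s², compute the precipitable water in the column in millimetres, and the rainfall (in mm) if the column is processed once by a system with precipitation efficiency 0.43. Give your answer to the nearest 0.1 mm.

PW ≈ 43.9 mm; rainfall ≈ 18.9 mm

Precipitable water is the column-integrated vapour mass per unit area: PW = (1/g) Σ q̄ Δp, with q in kg/kg and Δp in Pa (1 kg/m² of water = 1 mm).
Layer 1000–700 hPa: Δp = 300 hPa = 30000 Pa, q̄ = 0.011 kg/kg → 0.011 × 30000 / 9.8 = 33.67 mm
Layer 700–200 hPa: Δp = 500 hPa = 50000 Pa, q̄ = 0.002 kg/kg → 0.002 × 50000 / 9.8 = 10.20 mm
PW = 33.67 + 10.20 = 43.87 ≈ 43.9 mm.
Rainfall = ε × PW = 0.43 × 43.9 = 18.9 mm.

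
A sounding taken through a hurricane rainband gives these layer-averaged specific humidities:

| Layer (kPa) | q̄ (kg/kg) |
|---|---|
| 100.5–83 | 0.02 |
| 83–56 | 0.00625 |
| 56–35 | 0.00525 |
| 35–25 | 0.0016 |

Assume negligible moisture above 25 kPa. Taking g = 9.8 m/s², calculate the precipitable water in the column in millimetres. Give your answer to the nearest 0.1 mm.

PW ≈ 65.8 mm

Precipitable water is the column-integrated vapour mass per unit area: PW = (1/g) Σ q̄ Δp, with q in kg/kg and Δp in Pa (1 kg/m² of water = 1 mm).
Layer 100.5–83 kPa: Δp = 175 hPa = 17500 Pa, q̄ = 0.02 kg/kg → 0.02 × 17500 / 9.8 = 35.71 mm
Layer 83–56 kPa: Δp = 270 hPa = 27000 Pa, q̄ = 0.00625 kg/kg → 0.00625 × 27000 / 9.8 = 17.22 mm
Layer 56–35 kPa: Δp = 210 hPa = 21000 Pa, q̄ = 0.00525 kg/kg → 0.00525 × 21000 / 9.8 = 11.25 mm
Layer 35–25 kPa: Δp = 100 hPa = 10000 Pa, q̄ = 0.0016 kg/kg → 0.0016 × 10000 / 9.8 = 1.63 mm
PW = 35.71 + 17.22 + 11.25 + 1.63 = 65.81 ≈ 65.8 mm.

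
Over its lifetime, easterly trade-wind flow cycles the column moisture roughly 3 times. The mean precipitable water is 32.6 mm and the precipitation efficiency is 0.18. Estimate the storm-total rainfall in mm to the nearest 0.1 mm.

rainfall ≈ 17.6 mm

Each cycle deposits ε × PW = 0.18 × 32.6 = 5.868 mm.
Over 3 cycles: 3 × 5.868 = 17.6 mm.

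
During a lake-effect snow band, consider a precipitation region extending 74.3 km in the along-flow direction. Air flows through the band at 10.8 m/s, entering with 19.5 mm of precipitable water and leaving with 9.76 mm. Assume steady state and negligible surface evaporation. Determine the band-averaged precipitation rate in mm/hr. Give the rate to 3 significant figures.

R ≈ 5.10 mm/hr

Column moisture flux per unit crosswind length is F = V × PW.
Inflow: F_in = 10.8 × 19.5 = 210.6 mm·m/s
Outflow: F_out = 10.8 × 9.76 = 105.408 mm·m/s
Steady-state rate R = (F_in − F_out)/L = (210.6 − 105.408) / 74300 m = 1.416e-03 mm/s.
R = 1.416e-03 × 3600 = 5.10 mm/hr.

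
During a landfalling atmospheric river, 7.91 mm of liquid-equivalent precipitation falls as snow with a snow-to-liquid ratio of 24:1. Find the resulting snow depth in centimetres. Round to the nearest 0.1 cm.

Snow depth = liquid × ratio = 7.91 mm × 24 = 189.84 mm = 19.0 cm.

snow depth ≈ 19.0 cm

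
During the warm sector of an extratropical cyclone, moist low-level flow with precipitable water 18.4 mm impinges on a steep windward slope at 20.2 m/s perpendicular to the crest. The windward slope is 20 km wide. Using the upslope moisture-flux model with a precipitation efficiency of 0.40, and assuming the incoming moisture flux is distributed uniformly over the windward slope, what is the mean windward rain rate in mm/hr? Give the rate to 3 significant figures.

Incoming column moisture flux per unit ridge length: F = V × PW = 20.2 × 18.4 = 371.68 mm·m/s.
Spread over the 20 km slope with efficiency ε = 0.40: R = ε·F/W = 0.40 × 371.68 / 20000 m = 7.434e-03 mm/s.
R = 7.434e-03 × 3600 = 26.8 mm/hr.

R ≈ 26.8 mm/hr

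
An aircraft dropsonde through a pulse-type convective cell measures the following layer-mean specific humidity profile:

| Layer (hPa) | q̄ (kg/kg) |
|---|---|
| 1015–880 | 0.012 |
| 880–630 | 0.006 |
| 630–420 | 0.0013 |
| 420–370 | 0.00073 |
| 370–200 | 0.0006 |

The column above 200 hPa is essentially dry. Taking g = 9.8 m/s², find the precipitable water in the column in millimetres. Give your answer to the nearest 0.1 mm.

Precipitable water is the column-integrated vapour mass per unit area: PW = (1/g) Σ q̄ Δp, with q in kg/kg and Δp in Pa (1 kg/m² of water = 1 mm).
Layer 1015–880 hPa: Δp = 135 hPa = 13500 Pa, q̄ = 0.012 kg/kg → 0.012 × 13500 / 9.8 = 16.53 mm
Layer 880–630 hPa: Δp = 250 hPa = 25000 Pa, q̄ = 0.006 kg/kg → 0.006 × 25000 / 9.8 = 15.31 mm
Layer 630–420 hPa: Δp = 210 hPa = 21000 Pa, q̄ = 0.0013 kg/kg → 0.0013 × 21000 / 9.8 = 2.79 mm
Layer 420–370 hPa: Δp = 50 hPa = 5000 Pa, q̄ = 0.00073 kg/kg → 0.00073 × 5000 / 9.8 = 0.37 mm
Layer 370–200 hPa: Δp = 170 hPa = 17000 Pa, q̄ = 0.0006 kg/kg → 0.0006 × 17000 / 9.8 = 1.04 mm
PW = 16.53 + 15.31 + 2.79 + 0.37 + 1.04 = 36.04 ≈ 36.0 mm.

PW ≈ 36.0 mm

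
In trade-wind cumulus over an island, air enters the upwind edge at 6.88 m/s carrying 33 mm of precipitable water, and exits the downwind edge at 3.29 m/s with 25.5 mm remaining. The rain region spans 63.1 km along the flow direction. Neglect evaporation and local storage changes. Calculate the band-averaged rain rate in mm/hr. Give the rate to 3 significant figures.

Column moisture flux per unit crosswind length is F = V × PW.
Inflow: F_in = 6.88 × 33 = 227.04 mm·m/s
Outflow: F_out = 3.29 × 25.5 = 83.895 mm·m/s
Steady-state rate R = (F_in − F_out)/L = (227.04 − 83.895) / 63100 m = 2.269e-03 mm/s.
R = 2.269e-03 × 3600 = 8.17 mm/hr.

R ≈ 8.17 mm/hr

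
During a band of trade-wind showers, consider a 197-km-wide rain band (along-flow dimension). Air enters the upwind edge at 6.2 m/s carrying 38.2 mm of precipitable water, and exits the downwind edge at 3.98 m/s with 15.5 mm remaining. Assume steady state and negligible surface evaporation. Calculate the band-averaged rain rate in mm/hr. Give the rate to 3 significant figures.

Column moisture flux per unit crosswind length is F = V × PW.
Inflow: F_in = 6.2 × 38.2 = 236.84 mm·m/s
Outflow: F_out = 3.98 × 15.5 = 61.69 mm·m/s
Steady-state rate R = (F_in − F_out)/L = (236.84 − 61.69) / 197000 m = 8.891e-04 mm/s.
R = 8.891e-04 × 3600 = 3.20 mm/hr.

R ≈ 3.20 mm/hr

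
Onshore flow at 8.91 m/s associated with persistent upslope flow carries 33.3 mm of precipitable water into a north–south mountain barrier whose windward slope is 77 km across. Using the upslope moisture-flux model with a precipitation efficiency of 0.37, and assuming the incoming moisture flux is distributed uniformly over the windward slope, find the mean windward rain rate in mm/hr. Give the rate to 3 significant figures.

Incoming column moisture flux per unit ridge length: F = V × PW = 8.91 × 33.3 = 296.703 mm·m/s.
Spread over the 77 km slope with efficiency ε = 0.37: R = ε·F/W = 0.37 × 296.703 / 77000 m = 1.426e-03 mm/s.
R = 1.426e-03 × 3600 = 5.13 mm/hr.

R ≈ 5.13 mm/hr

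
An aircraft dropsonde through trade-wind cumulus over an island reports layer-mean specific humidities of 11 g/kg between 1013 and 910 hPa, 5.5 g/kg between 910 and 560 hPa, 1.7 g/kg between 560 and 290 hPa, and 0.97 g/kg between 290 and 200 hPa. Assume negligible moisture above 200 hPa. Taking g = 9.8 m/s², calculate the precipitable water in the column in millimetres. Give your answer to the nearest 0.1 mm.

Precipitable water is the column-integrated vapour mass per unit area: PW = (1/g) Σ q̄ Δp, with q in kg/kg and Δp in Pa (1 kg/m² of water = 1 mm).
Layer 1013–910 hPa: Δp = 103 hPa = 10300 Pa, q̄ = 0.011 kg/kg → 0.011 × 10300 / 9.8 = 11.56 mm
Layer 910–560 hPa: Δp = 350 hPa = 35000 Pa, q̄ = 0.0055 kg/kg → 0.0055 × 35000 / 9.8 = 19.64 mm
Layer 560–290 hPa: Δp = 270 hPa = 27000 Pa, q̄ = 0.0017 kg/kg → 0.0017 × 27000 / 9.8 = 4.68 mm
Layer 290–200 hPa: Δp = 90 hPa = 9000 Pa, q̄ = 0.00097 kg/kg → 0.00097 × 9000 / 9.8 = 0.89 mm
PW = 11.56 + 19.64 + 4.68 + 0.89 = 36.77 ≈ 36.8 mm.

PW ≈ 36.8 mm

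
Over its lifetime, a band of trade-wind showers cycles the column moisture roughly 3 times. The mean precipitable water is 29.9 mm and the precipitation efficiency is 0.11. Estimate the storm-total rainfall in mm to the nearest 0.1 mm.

Each cycle deposits ε × PW = 0.11 × 29.9 = 3.289 mm.
Over 3 cycles: 3 × 3.289 = 9.9 mm.

rainfall ≈ 9.9 mm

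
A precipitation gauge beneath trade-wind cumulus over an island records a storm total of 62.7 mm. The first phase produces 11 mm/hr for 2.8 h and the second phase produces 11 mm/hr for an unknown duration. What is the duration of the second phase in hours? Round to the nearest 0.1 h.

Known phases: 11 × 2.8 = 30.8 mm.
Remaining depth = 62.7 − 30.8 = 31.9 mm.
Duration = 31.9 / 11 = 2.9 h.

duration ≈ 2.9 h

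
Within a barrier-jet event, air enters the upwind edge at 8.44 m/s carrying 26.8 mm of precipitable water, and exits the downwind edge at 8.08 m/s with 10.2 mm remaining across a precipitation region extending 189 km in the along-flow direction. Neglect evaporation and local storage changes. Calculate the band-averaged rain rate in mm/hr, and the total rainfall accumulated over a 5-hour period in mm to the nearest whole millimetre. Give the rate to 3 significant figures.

R ≈ 2.74 mm/hr; total ≈ 14 mm

Column moisture flux per unit crosswind length is F = V × PW.
Inflow: F_in = 8.44 × 26.8 = 226.192 mm·m/s
Outflow: F_out = 8.08 × 10.2 = 82.416 mm·m/s
Steady-state rate R = (F_in − F_out)/L = (226.192 − 82.416) / 189000 m = 7.607e-04 mm/s.
R = 7.607e-04 × 3600 = 2.74 mm/hr.
Over 5 h: total = 2.74 × 5 = 13.7 ≈ 14 mm.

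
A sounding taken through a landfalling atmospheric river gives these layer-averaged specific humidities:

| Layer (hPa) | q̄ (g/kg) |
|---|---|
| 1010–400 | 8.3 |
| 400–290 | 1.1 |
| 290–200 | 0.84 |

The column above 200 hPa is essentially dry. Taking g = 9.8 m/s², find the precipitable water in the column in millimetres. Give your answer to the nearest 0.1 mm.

PW ≈ 53.7 mm

Precipitable water is the column-integrated vapour mass per unit area: PW = (1/g) Σ q̄ Δp, with q in kg/kg and Δp in Pa (1 kg/m² of water = 1 mm).
Layer 1010–400 hPa: Δp = 610 hPa = 61000 Pa, q̄ = 0.0083 kg/kg → 0.0083 × 61000 / 9.8 = 51.66 mm
Layer 400–290 hPa: Δp = 110 hPa = 11000 Pa, q̄ = 0.0011 kg/kg → 0.0011 × 11000 / 9.8 = 1.23 mm
Layer 290–200 hPa: Δp = 90 hPa = 9000 Pa, q̄ = 0.00084 kg/kg → 0.00084 × 9000 / 9.8 = 0.77 mm
PW = 51.66 + 1.23 + 0.77 = 53.66 ≈ 53.7 mm.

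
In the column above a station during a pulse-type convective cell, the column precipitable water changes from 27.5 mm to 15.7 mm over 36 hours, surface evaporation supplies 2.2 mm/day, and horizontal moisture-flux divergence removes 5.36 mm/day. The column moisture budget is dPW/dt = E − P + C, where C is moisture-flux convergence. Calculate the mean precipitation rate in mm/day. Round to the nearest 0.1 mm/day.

dPW/dt = (15.7 − 27.5) mm / (36/24 day) = -7.867 mm/day.
P = E + C − dPW/dt = 2.2 + (-5.36) − (-7.867) = 4.7 mm/day.

P ≈ 4.7 mm/day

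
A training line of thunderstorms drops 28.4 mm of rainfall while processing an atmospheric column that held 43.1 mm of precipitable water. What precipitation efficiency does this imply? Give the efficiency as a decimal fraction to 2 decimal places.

ε ≈ 0.66

ε = rainfall / PW = 28.4 / 43.1 = 0.66.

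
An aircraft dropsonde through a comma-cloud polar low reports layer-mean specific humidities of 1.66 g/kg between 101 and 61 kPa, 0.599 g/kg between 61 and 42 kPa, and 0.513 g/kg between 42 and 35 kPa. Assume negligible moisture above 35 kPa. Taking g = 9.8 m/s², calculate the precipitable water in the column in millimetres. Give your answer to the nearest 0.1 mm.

PW ≈ 8.3 mm

Precipitable water is the column-integrated vapour mass per unit area: PW = (1/g) Σ q̄ Δp, with q in kg/kg and Δp in Pa (1 kg/m² of water = 1 mm).
Layer 101–61 kPa: Δp = 400 hPa = 40000 Pa, q̄ = 0.00166 kg/kg → 0.00166 × 40000 / 9.8 = 6.78 mm
Layer 61–42 kPa: Δp = 190 hPa = 19000 Pa, q̄ = 0.000599 kg/kg → 0.000599 × 19000 / 9.8 = 1.16 mm
Layer 42–35 kPa: Δp = 70 hPa = 7000 Pa, q̄ = 0.000513 kg/kg → 0.000513 × 7000 / 9.8 = 0.37 mm
PW = 6.78 + 1.16 + 0.37 = 8.31 ≈ 8.3 mm.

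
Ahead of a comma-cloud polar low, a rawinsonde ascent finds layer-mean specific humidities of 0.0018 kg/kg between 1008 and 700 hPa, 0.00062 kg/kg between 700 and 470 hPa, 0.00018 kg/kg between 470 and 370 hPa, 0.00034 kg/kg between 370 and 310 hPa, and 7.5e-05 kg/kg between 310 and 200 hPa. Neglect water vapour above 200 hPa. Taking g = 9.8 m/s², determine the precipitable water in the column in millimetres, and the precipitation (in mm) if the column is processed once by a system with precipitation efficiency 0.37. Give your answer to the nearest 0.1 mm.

Precipitable water is the column-integrated vapour mass per unit area: PW = (1/g) Σ q̄ Δp, with q in kg/kg and Δp in Pa (1 kg/m² of water = 1 mm).
Layer 1008–700 hPa: Δp = 308 hPa = 30800 Pa, q̄ = 0.0018 kg/kg → 0.0018 × 30800 / 9.8 = 5.66 mm
Layer 700–470 hPa: Δp = 230 hPa = 23000 Pa, q̄ = 0.00062 kg/kg → 0.00062 × 23000 / 9.8 = 1.46 mm
Layer 470–370 hPa: Δp = 100 hPa = 10000 Pa, q̄ = 0.00018 kg/kg → 0.00018 × 10000 / 9.8 = 0.18 mm
Layer 370–310 hPa: Δp = 60 hPa = 6000 Pa, q̄ = 0.00034 kg/kg → 0.00034 × 6000 / 9.8 = 0.21 mm
Layer 310–200 hPa: Δp = 110 hPa = 11000 Pa, q̄ = 7.5e-05 kg/kg → 7.5e-05 × 11000 / 9.8 = 0.08 mm
PW = 5.66 + 1.46 + 0.18 + 0.21 + 0.08 = 7.59 ≈ 7.6 mm.
Precipitation = ε × PW = 0.37 × 7.6 = 2.8 mm.

PW ≈ 7.6 mm; precipitation ≈ 2.8 mm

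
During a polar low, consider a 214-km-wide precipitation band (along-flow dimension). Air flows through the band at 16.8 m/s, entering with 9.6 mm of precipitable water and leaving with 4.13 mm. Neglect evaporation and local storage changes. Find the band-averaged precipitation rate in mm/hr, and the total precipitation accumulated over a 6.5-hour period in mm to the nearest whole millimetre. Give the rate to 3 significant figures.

Column moisture flux per unit crosswind length is F = V × PW.
Inflow: F_in = 16.8 × 9.6 = 161.28 mm·m/s
Outflow: F_out = 16.8 × 4.13 = 69.384 mm·m/s
Steady-state rate R = (F_in − F_out)/L = (161.28 − 69.384) / 214000 m = 4.294e-04 mm/s.
R = 4.294e-04 × 3600 = 1.55 mm/hr.
Over 6.5 h: total = 1.55 × 6.5 = 10.075 ≈ 10 mm.

R ≈ 1.55 mm/hr; total ≈ 10 mm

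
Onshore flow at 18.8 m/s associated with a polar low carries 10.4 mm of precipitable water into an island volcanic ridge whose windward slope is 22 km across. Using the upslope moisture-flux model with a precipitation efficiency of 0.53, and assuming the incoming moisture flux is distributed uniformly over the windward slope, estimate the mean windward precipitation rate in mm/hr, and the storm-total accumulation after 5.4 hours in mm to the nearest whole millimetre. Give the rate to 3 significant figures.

Incoming column moisture flux per unit ridge length: F = V × PW = 18.8 × 10.4 = 195.52 mm·m/s.
Spread over the 22 km slope with efficiency ε = 0.53: R = ε·F/W = 0.53 × 195.52 / 22000 m = 4.710e-03 mm/s.
R = 4.710e-03 × 3600 = 17.0 mm/hr.
Over 5.4 h: total = 17.0 × 5.4 = 91.8 ≈ 92 mm.

R ≈ 17.0 mm/hr; total ≈ 92 mm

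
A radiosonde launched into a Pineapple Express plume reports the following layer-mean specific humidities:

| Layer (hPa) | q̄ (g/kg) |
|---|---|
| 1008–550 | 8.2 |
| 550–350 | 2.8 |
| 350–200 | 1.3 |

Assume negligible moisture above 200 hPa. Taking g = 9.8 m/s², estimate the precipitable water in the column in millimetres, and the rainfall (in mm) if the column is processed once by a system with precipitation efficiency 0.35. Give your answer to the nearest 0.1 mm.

PW ≈ 46.0 mm; rainfall ≈ 16.1 mm

Precipitable water is the column-integrated vapour mass per unit area: PW = (1/g) Σ q̄ Δp, with q in kg/kg and Δp in Pa (1 kg/m² of water = 1 mm).
Layer 1008–550 hPa: Δp = 458 hPa = 45800 Pa, q̄ = 0.0082 kg/kg → 0.0082 × 45800 / 9.8 = 38.32 mm
Layer 550–350 hPa: Δp = 200 hPa = 20000 Pa, q̄ = 0.0028 kg/kg → 0.0028 × 20000 / 9.8 = 5.71 mm
Layer 350–200 hPa: Δp = 150 hPa = 15000 Pa, q̄ = 0.0013 kg/kg → 0.0013 × 15000 / 9.8 = 1.99 mm
PW = 38.32 + 5.71 + 1.99 = 46.02 ≈ 46.0 mm.
Rainfall = ε × PW = 0.35 × 46.0 = 16.1 mm.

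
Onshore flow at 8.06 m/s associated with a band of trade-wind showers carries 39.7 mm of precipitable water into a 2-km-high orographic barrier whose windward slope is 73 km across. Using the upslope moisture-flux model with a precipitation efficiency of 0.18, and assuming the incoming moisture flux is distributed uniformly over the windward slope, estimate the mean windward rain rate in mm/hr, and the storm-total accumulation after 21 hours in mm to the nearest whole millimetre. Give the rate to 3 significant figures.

Incoming column moisture flux per unit ridge length: F = V × PW = 8.06 × 39.7 = 319.982 mm·m/s.
Spread over the 73 km slope with efficiency ε = 0.18: R = ε·F/W = 0.18 × 319.982 / 73000 m = 7.890e-04 mm/s.
R = 7.890e-04 × 3600 = 2.84 mm/hr.
Over 21 h: total = 2.84 × 21 = 59.64 ≈ 60 mm.

R ≈ 2.84 mm/hr; total ≈ 60 mm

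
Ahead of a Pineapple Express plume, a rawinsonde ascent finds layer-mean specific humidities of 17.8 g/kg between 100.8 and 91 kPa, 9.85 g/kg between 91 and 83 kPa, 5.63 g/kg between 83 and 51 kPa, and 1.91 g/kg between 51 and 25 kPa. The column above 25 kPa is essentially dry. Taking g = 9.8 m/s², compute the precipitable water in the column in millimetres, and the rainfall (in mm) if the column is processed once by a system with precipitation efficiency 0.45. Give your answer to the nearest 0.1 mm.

PW ≈ 49.3 mm; rainfall ≈ 22.2 mm

Precipitable water is the column-integrated vapour mass per unit area: PW = (1/g) Σ q̄ Δp, with q in kg/kg and Δp in Pa (1 kg/m² of water = 1 mm).
Layer 100.8–91 kPa: Δp = 98 hPa = 9800 Pa, q̄ = 0.0178 kg/kg → 0.0178 × 9800 / 9.8 = 17.80 mm
Layer 91–83 kPa: Δp = 80 hPa = 8000 Pa, q̄ = 0.00985 kg/kg → 0.00985 × 8000 / 9.8 = 8.04 mm
Layer 83–51 kPa: Δp = 320 hPa = 32000 Pa, q̄ = 0.00563 kg/kg → 0.00563 × 32000 / 9.8 = 18.38 mm
Layer 51–25 kPa: Δp = 260 hPa = 26000 Pa, q̄ = 0.00191 kg/kg → 0.00191 × 26000 / 9.8 = 5.07 mm
PW = 17.80 + 8.04 + 18.38 + 5.07 = 49.29 ≈ 49.3 mm.
Rainfall = ε × PW = 0.45 × 49.3 = 22.2 mm.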